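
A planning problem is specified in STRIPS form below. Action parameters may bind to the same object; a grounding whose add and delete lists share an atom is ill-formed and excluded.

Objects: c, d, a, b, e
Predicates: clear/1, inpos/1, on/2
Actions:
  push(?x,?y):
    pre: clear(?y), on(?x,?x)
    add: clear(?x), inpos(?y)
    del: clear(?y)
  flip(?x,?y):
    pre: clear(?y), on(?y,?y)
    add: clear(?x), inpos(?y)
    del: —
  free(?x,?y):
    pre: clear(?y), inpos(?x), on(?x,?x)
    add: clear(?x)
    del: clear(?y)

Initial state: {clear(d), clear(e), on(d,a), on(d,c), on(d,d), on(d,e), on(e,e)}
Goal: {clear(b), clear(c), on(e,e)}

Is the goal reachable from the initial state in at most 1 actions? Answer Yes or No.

No

1. flip(c,d)  →  {clear(c), clear(d), clear(e), inpos(d), on(d,a), on(d,c), on(d,d), on(d,e), on(e,e)}
2. flip(b,d)  →  {clear(b), clear(c), clear(d), clear(e), inpos(d), on(d,a), on(d,c), on(d,d), on(d,e), on(e,e)}
optimal plan length = 2; 2 > 1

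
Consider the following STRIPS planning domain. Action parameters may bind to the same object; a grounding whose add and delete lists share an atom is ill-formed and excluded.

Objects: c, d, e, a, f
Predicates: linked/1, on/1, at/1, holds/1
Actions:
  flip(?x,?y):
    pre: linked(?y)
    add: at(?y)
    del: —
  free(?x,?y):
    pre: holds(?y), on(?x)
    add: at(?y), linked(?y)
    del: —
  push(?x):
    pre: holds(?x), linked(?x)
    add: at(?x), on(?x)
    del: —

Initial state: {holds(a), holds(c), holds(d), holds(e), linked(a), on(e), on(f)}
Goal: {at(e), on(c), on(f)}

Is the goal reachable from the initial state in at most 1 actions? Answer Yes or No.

1. free(e,c)  →  {at(c), holds(a), holds(c), holds(d), holds(e), linked(a), linked(c), on(e), on(f)}
2. free(e,e)  →  {at(c), at(e), holds(a), holds(c), holds(d), holds(e), linked(a), linked(c), linked(e), on(e), on(f)}
3. push(c)  →  {at(c), at(e), holds(a), holds(c), holds(d), holds(e), linked(a), linked(c), linked(e), on(c), on(e), on(f)}
optimal plan length = 3; 3 > 1

No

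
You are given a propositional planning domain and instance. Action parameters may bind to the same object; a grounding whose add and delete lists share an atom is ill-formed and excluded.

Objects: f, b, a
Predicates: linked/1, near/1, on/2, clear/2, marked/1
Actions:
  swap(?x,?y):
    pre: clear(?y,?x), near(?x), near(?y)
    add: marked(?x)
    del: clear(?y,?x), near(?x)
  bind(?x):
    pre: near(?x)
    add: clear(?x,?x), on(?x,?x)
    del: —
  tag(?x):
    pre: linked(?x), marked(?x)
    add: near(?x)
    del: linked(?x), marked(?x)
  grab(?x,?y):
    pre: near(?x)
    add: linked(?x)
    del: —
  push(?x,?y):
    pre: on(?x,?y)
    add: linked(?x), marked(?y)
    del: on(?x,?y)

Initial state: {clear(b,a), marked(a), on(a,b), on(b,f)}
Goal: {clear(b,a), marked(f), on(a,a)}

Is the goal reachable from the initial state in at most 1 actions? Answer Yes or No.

No

1. push(b,f)  →  {clear(b,a), linked(b), marked(a), marked(f), on(a,b)}
2. push(a,b)  →  {clear(b,a), linked(a), linked(b), marked(a), marked(b), marked(f)}
3. tag(a)  →  {clear(b,a), linked(b), marked(b), marked(f), near(a)}
4. bind(a)  →  {clear(a,a), clear(b,a), linked(b), marked(b), marked(f), near(a), on(a,a)}
optimal plan length = 4; 4 > 1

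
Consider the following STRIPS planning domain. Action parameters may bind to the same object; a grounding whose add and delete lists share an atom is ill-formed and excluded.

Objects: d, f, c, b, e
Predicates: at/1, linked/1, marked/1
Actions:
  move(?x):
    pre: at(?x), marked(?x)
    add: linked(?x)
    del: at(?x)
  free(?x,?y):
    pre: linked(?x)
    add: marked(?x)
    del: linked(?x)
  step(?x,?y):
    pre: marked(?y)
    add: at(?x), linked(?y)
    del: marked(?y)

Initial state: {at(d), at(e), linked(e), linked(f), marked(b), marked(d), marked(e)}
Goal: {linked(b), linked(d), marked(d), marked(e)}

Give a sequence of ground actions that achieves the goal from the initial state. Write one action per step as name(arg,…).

move(d); step(d,b)

1. move(d)  →  {at(e), linked(d), linked(e), linked(f), marked(b), marked(d), marked(e)}
2. step(d,b)  →  {at(d), at(e), linked(b), linked(d), linked(e), linked(f), marked(d), marked(e)}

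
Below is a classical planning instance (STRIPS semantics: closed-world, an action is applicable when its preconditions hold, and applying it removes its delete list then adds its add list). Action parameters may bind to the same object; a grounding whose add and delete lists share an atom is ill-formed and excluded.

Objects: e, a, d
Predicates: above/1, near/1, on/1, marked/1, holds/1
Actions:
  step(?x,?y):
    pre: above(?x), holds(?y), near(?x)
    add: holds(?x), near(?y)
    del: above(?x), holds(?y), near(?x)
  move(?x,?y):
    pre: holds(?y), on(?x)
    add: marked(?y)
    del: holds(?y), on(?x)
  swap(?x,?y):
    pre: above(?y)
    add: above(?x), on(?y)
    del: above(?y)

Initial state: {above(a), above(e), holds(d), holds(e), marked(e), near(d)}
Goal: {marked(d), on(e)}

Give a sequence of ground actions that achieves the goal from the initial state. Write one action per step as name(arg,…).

swap(e,a); move(a,d); swap(a,e)

1. swap(e,a)  →  {above(e), holds(d), holds(e), marked(e), near(d), on(a)}
2. move(a,d)  →  {above(e), holds(e), marked(d), marked(e), near(d)}
3. swap(a,e)  →  {above(a), holds(e), marked(d), marked(e), near(d), on(e)}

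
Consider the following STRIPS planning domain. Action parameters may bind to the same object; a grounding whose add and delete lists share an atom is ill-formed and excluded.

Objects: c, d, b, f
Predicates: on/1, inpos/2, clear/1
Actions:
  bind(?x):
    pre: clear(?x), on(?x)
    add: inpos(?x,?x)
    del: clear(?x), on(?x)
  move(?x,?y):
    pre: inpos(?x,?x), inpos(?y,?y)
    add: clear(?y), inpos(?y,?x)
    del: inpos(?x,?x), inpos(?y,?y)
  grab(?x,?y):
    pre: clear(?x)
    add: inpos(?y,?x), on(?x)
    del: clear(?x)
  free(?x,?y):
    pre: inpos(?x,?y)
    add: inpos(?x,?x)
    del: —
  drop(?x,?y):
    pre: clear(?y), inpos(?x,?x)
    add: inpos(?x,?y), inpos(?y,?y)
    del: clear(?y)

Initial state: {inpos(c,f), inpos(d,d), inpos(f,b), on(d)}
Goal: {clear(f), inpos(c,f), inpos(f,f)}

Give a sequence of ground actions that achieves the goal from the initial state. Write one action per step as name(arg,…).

free(f,b); move(d,f); free(f,d)

1. free(f,b)  →  {inpos(c,f), inpos(d,d), inpos(f,b), inpos(f,f), on(d)}
2. move(d,f)  →  {clear(f), inpos(c,f), inpos(f,b), inpos(f,d), on(d)}
3. free(f,d)  →  {clear(f), inpos(c,f), inpos(f,b), inpos(f,d), inpos(f,f), on(d)}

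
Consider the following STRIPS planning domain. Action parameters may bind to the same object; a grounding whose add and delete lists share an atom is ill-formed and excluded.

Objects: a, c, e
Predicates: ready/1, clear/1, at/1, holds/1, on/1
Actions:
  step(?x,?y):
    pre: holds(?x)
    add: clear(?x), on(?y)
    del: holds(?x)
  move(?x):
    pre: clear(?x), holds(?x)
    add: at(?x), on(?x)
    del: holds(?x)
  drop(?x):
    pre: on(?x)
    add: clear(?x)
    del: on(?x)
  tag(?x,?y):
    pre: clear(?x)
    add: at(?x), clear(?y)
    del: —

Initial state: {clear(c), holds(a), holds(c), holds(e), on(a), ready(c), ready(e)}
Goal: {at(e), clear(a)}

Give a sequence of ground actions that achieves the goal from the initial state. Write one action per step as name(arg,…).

1. step(e,a)  →  {clear(c), clear(e), holds(a), holds(c), on(a), ready(c), ready(e)}
2. tag(e,a)  →  {at(e), clear(a), clear(c), clear(e), holds(a), holds(c), on(a), ready(c), ready(e)}

step(e,a); tag(e,a)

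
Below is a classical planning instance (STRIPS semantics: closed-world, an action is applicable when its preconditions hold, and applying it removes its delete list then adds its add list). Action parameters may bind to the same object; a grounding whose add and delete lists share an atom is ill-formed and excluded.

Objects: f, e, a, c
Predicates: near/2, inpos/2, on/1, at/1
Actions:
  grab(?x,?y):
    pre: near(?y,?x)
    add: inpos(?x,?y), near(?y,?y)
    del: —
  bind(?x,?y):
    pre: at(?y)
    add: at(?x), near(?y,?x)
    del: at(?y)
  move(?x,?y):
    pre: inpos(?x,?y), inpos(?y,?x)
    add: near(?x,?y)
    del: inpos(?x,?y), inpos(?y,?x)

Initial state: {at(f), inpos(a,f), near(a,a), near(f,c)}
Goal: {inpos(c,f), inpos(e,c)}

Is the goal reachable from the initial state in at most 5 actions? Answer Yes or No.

Yes

1. grab(c,f)  →  {at(f), inpos(a,f), inpos(c,f), near(a,a), near(f,c), near(f,f)}
2. bind(c,f)  →  {at(c), inpos(a,f), inpos(c,f), near(a,a), near(f,c), near(f,f)}
3. bind(e,c)  →  {at(e), inpos(a,f), inpos(c,f), near(a,a), near(c,e), near(f,c), near(f,f)}
4. grab(e,c)  →  {at(e), inpos(a,f), inpos(c,f), inpos(e,c), near(a,a), near(c,c), near(c,e), near(f,c), near(f,f)}
optimal plan length = 4; 4 ≤ 5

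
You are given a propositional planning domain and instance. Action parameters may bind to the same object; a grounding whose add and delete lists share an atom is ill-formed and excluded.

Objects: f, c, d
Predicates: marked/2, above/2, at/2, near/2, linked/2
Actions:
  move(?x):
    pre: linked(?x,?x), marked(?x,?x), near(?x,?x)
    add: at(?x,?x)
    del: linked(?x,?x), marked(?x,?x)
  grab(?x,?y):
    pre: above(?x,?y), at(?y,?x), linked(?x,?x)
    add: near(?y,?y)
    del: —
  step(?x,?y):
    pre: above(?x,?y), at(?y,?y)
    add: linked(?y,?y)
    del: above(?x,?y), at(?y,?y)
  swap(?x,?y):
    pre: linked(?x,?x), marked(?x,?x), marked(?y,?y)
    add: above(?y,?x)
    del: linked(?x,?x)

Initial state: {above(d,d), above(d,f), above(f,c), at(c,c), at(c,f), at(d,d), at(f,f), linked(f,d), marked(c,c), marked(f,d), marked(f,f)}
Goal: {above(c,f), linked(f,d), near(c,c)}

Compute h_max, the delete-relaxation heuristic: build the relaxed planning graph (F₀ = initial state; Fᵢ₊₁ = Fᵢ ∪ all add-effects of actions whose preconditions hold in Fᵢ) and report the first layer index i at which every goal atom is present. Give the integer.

F0 = init (11 atoms)
F1 = F0 ∪ {linked(c,c), linked(d,d), linked(f,f)}  (14 atoms)
F2 = F1 ∪ {above(c,c), above(c,f), above(f,f), near(c,c), near(d,d)}  (19 atoms)
goal ⊆ F2  ⇒  h_max = 2

2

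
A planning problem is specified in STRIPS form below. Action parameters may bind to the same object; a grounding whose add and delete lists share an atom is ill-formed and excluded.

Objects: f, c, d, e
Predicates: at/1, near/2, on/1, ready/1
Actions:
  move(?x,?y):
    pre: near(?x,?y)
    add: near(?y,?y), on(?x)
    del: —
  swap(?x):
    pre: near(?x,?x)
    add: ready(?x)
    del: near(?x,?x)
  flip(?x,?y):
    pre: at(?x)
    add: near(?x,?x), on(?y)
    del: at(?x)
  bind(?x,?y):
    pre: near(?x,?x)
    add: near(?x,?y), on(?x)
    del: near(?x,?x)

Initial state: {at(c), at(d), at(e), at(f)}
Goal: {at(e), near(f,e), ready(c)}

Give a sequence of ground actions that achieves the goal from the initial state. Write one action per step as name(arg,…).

flip(f,f); flip(c,f); swap(c); bind(f,e)

1. flip(f,f)  →  {at(c), at(d), at(e), near(f,f), on(f)}
2. flip(c,f)  →  {at(d), at(e), near(c,c), near(f,f), on(f)}
3. swap(c)  →  {at(d), at(e), near(f,f), on(f), ready(c)}
4. bind(f,e)  →  {at(d), at(e), near(f,e), on(f), ready(c)}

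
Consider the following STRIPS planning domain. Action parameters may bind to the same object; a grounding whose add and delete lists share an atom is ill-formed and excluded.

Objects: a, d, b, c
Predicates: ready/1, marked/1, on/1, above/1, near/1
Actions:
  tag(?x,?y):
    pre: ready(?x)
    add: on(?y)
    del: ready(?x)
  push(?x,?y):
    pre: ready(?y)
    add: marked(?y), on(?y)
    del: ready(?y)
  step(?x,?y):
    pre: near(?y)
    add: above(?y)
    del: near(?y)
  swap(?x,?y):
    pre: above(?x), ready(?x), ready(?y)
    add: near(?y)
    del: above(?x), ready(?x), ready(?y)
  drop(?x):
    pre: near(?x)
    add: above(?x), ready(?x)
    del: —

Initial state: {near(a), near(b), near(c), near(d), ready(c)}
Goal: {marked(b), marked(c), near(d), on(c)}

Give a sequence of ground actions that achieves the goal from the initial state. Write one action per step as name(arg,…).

push(a,c); drop(b); push(a,b)

1. push(a,c)  →  {marked(c), near(a), near(b), near(c), near(d), on(c)}
2. drop(b)  →  {above(b), marked(c), near(a), near(b), near(c), near(d), on(c), ready(b)}
3. push(a,b)  →  {above(b), marked(b), marked(c), near(a), near(b), near(c), near(d), on(b), on(c)}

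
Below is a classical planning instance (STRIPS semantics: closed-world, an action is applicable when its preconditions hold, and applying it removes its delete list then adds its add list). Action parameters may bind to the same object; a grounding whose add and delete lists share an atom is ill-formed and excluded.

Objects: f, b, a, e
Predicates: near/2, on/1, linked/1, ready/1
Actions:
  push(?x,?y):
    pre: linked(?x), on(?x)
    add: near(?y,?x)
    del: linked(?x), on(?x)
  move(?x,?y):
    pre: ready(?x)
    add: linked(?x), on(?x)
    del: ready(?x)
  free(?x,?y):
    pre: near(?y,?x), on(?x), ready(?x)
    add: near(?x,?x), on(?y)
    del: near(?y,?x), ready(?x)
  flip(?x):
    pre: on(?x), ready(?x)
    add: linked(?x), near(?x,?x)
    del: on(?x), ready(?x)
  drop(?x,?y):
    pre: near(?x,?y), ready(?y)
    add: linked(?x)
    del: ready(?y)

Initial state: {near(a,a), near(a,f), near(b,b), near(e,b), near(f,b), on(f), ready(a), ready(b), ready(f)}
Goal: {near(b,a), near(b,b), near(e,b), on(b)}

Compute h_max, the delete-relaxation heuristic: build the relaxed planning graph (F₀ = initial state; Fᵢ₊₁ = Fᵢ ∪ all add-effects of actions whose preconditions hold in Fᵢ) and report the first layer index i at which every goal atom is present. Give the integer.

F0 = init (9 atoms)
F1 = F0 ∪ {linked(a), linked(b), linked(e), linked(f), near(f,f), on(a), on(b)}  (16 atoms)
F2 = F1 ∪ {near(a,b), near(b,a), near(b,f), near(e,a), near(e,f), near(f,a), on(e)}  (23 atoms)
goal ⊆ F2  ⇒  h_max = 2

2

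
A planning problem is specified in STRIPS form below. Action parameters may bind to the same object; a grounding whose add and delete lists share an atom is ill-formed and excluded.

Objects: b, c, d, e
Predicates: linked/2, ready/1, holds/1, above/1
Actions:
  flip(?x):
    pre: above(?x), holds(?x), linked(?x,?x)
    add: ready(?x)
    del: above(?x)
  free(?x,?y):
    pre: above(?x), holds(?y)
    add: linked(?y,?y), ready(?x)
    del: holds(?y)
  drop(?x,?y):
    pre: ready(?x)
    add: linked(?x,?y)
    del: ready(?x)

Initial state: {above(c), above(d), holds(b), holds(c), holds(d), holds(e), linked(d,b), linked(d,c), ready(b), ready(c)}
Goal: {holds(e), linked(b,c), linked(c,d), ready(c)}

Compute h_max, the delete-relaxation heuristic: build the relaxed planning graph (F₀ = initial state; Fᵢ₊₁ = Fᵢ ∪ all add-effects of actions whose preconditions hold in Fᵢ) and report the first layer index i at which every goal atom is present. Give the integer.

F0 = init (10 atoms)
F1 = F0 ∪ {linked(b,b), linked(b,c), linked(b,d), linked(b,e), linked(c,b), linked(c,c), linked(c,d), linked(c,e), linked(d,d), linked(e,e), ready(d)}  (21 atoms)
goal ⊆ F1  ⇒  h_max = 1

1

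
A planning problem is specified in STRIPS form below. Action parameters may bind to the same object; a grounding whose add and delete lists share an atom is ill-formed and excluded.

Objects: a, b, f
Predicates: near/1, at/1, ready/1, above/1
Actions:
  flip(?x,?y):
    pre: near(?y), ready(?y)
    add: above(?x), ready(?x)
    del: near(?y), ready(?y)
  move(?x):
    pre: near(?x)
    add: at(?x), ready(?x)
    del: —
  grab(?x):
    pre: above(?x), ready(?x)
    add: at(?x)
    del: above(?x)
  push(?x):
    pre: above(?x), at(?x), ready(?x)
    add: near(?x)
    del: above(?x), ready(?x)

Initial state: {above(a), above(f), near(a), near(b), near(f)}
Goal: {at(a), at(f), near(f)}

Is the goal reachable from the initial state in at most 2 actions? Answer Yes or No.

Yes

1. move(a)  →  {above(a), above(f), at(a), near(a), near(b), near(f), ready(a)}
2. move(f)  →  {above(a), above(f), at(a), at(f), near(a), near(b), near(f), ready(a), ready(f)}
optimal plan length = 2; 2 ≤ 2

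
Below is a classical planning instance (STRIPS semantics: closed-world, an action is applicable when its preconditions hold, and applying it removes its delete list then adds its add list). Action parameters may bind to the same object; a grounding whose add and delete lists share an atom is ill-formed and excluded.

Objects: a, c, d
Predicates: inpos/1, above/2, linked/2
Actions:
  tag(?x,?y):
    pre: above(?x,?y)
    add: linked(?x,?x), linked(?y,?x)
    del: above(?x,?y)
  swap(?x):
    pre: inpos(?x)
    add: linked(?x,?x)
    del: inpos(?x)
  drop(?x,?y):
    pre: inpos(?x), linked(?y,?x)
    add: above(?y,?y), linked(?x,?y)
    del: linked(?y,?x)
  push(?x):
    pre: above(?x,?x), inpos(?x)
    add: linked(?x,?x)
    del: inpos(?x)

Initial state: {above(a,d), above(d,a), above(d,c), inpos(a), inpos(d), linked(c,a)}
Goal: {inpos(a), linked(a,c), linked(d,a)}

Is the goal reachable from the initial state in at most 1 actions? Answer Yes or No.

1. tag(a,d)  →  {above(d,a), above(d,c), inpos(a), inpos(d), linked(a,a), linked(c,a), linked(d,a)}
2. drop(a,c)  →  {above(c,c), above(d,a), above(d,c), inpos(a), inpos(d), linked(a,a), linked(a,c), linked(d,a)}
optimal plan length = 2; 2 > 1

No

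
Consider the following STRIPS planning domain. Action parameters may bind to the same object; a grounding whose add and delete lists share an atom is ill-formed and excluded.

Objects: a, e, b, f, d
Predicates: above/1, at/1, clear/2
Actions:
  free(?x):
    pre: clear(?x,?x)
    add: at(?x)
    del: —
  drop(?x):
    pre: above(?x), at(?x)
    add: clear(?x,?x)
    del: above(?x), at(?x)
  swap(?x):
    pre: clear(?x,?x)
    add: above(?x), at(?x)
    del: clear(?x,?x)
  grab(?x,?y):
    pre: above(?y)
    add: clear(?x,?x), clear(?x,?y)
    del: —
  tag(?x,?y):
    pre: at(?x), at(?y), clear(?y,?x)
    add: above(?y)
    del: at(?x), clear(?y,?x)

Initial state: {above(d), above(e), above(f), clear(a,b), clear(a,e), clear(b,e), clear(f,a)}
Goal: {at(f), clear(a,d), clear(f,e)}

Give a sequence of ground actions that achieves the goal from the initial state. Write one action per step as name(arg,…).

1. grab(a,d)  →  {above(d), above(e), above(f), clear(a,a), clear(a,b), clear(a,d), clear(a,e), clear(b,e), clear(f,a)}
2. grab(f,e)  →  {above(d), above(e), above(f), clear(a,a), clear(a,b), clear(a,d), clear(a,e), clear(b,e), clear(f,a), clear(f,e), clear(f,f)}
3. free(f)  →  {above(d), above(e), above(f), at(f), clear(a,a), clear(a,b), clear(a,d), clear(a,e), clear(b,e), clear(f,a), clear(f,e), clear(f,f)}

grab(a,d); grab(f,e); free(f)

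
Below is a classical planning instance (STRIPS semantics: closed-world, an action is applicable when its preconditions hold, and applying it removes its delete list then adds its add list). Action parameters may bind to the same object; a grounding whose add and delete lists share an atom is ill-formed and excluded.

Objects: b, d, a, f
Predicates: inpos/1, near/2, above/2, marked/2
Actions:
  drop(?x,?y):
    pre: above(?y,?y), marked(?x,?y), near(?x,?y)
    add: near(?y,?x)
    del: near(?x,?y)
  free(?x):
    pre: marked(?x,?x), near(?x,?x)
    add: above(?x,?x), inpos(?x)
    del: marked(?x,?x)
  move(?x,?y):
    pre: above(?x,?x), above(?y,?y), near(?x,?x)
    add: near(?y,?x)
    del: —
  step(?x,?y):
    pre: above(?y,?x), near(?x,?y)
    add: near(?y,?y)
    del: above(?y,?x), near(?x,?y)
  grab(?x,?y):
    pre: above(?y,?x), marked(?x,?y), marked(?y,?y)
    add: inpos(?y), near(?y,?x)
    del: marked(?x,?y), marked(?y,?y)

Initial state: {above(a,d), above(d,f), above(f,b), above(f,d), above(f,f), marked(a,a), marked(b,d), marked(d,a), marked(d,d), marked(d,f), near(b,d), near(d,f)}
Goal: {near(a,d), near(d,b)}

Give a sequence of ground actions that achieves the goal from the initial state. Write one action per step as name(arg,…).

1. drop(d,f)  →  {above(a,d), above(d,f), above(f,b), above(f,d), above(f,f), marked(a,a), marked(b,d), marked(d,a), marked(d,d), marked(d,f), near(b,d), near(f,d)}
2. step(f,d)  →  {above(a,d), above(f,b), above(f,d), above(f,f), marked(a,a), marked(b,d), marked(d,a), marked(d,d), marked(d,f), near(b,d), near(d,d)}
3. free(d)  →  {above(a,d), above(d,d), above(f,b), above(f,d), above(f,f), inpos(d), marked(a,a), marked(b,d), marked(d,a), marked(d,f), near(b,d), near(d,d)}
4. drop(b,d)  →  {above(a,d), above(d,d), above(f,b), above(f,d), above(f,f), inpos(d), marked(a,a), marked(b,d), marked(d,a), marked(d,f), near(d,b), near(d,d)}
5. grab(d,a)  →  {above(a,d), above(d,d), above(f,b), above(f,d), above(f,f), inpos(a), inpos(d), marked(b,d), marked(d,f), near(a,d), near(d,b), near(d,d)}

drop(d,f); step(f,d); free(d); drop(b,d); grab(d,a)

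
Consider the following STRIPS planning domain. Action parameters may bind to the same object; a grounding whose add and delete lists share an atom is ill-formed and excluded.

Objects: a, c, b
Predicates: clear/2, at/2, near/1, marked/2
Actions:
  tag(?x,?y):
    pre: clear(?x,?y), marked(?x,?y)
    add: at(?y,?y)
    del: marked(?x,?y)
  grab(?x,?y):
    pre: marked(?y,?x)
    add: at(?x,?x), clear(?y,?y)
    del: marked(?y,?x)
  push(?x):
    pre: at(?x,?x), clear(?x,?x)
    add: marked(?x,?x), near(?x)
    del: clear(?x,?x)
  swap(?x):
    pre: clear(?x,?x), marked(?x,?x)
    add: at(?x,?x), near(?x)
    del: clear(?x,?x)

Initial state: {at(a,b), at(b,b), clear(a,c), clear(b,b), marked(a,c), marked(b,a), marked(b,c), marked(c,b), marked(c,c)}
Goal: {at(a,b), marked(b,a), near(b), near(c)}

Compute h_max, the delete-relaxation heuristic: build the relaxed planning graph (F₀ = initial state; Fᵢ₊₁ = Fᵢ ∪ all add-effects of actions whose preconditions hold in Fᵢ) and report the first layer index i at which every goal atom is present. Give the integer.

2

F0 = init (9 atoms)
F1 = F0 ∪ {at(a,a), at(c,c), clear(a,a), clear(c,c), marked(b,b), near(b)}  (15 atoms)
F2 = F1 ∪ {marked(a,a), near(a), near(c)}  (18 atoms)
goal ⊆ F2  ⇒  h_max = 2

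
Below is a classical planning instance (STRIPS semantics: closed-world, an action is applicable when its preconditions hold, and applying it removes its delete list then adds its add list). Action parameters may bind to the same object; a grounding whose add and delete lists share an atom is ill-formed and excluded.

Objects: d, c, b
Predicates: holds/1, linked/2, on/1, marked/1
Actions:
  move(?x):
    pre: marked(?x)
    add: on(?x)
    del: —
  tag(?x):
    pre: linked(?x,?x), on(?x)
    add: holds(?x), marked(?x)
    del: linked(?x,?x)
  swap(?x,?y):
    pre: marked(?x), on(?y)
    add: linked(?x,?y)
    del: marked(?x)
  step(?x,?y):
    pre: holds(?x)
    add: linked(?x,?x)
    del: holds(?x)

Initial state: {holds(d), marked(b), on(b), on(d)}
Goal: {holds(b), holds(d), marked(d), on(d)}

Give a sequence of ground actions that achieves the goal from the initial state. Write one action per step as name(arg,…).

1. swap(b,b)  →  {holds(d), linked(b,b), on(b), on(d)}
2. tag(b)  →  {holds(b), holds(d), marked(b), on(b), on(d)}
3. step(d,d)  →  {holds(b), linked(d,d), marked(b), on(b), on(d)}
4. tag(d)  →  {holds(b), holds(d), marked(b), marked(d), on(b), on(d)}

swap(b,b); tag(b); step(d,d); tag(d)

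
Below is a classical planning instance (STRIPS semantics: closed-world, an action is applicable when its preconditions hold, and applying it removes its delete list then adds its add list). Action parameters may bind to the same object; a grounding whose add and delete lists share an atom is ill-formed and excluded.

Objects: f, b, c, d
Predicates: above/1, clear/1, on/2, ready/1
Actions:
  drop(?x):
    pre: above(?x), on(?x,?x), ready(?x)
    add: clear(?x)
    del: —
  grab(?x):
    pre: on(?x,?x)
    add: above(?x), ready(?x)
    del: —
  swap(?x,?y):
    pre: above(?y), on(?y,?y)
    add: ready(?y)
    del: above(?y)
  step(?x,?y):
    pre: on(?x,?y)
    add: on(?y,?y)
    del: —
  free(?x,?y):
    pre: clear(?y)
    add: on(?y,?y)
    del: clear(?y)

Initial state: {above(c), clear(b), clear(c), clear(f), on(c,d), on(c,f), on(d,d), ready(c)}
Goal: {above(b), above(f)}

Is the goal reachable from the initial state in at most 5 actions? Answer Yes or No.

1. step(c,f)  →  {above(c), clear(b), clear(c), clear(f), on(c,d), on(c,f), on(d,d), on(f,f), ready(c)}
2. grab(f)  →  {above(c), above(f), clear(b), clear(c), clear(f), on(c,d), on(c,f), on(d,d), on(f,f), ready(c), ready(f)}
3. free(f,b)  →  {above(c), above(f), clear(c), clear(f), on(b,b), on(c,d), on(c,f), on(d,d), on(f,f), ready(c), ready(f)}
4. grab(b)  →  {above(b), above(c), above(f), clear(c), clear(f), on(b,b), on(c,d), on(c,f), on(d,d), on(f,f), ready(b), ready(c), ready(f)}
optimal plan length = 4; 4 ≤ 5

Yes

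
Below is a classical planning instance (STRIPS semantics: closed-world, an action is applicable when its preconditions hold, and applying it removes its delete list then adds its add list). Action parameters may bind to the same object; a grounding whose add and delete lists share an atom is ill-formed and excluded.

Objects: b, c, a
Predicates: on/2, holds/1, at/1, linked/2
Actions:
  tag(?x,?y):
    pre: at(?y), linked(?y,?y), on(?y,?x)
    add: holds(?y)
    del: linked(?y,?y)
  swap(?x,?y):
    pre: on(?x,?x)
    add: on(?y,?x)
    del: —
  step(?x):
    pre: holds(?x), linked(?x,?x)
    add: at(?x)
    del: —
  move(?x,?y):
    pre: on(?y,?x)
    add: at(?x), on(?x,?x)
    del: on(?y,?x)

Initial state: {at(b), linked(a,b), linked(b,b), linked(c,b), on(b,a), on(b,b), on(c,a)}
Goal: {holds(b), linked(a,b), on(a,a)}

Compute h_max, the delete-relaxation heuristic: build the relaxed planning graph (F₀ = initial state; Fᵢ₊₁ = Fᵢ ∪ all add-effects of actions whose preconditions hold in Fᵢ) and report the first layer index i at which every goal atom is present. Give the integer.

1

F0 = init (7 atoms)
F1 = F0 ∪ {at(a), holds(b), on(a,a), on(a,b), on(c,b)}  (12 atoms)
goal ⊆ F1  ⇒  h_max = 1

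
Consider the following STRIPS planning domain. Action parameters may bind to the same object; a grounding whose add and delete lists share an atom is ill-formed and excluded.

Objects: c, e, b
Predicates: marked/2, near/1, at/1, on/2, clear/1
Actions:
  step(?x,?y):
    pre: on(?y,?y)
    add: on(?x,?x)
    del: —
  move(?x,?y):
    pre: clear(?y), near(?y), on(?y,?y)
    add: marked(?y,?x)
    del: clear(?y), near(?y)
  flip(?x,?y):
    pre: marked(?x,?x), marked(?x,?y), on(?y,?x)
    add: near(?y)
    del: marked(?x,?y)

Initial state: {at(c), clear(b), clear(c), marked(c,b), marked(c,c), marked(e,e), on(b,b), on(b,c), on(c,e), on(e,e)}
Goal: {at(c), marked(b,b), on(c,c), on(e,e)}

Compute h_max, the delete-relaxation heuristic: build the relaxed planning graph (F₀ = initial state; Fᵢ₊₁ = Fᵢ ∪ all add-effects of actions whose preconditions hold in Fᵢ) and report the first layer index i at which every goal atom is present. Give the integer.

2

F0 = init (10 atoms)
F1 = F0 ∪ {near(b), near(e), on(c,c)}  (13 atoms)
F2 = F1 ∪ {marked(b,b), marked(b,c), marked(b,e), near(c)}  (17 atoms)
goal ⊆ F2  ⇒  h_max = 2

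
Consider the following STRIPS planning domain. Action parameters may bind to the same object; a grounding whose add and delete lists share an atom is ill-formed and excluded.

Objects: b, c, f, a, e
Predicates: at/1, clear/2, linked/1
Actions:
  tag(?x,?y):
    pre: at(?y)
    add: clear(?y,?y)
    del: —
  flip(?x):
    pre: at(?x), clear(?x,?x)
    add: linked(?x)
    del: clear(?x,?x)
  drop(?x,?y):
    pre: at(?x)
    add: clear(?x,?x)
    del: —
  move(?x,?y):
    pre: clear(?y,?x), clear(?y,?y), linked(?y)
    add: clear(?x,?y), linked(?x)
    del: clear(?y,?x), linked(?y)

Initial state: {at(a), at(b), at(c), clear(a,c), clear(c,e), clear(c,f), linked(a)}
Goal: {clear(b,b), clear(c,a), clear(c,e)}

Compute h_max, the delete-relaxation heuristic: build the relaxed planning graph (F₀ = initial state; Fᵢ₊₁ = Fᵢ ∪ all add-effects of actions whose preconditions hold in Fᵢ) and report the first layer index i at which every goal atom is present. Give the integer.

2

F0 = init (7 atoms)
F1 = F0 ∪ {clear(a,a), clear(b,b), clear(c,c)}  (10 atoms)
F2 = F1 ∪ {clear(c,a), linked(b), linked(c)}  (13 atoms)
goal ⊆ F2  ⇒  h_max = 2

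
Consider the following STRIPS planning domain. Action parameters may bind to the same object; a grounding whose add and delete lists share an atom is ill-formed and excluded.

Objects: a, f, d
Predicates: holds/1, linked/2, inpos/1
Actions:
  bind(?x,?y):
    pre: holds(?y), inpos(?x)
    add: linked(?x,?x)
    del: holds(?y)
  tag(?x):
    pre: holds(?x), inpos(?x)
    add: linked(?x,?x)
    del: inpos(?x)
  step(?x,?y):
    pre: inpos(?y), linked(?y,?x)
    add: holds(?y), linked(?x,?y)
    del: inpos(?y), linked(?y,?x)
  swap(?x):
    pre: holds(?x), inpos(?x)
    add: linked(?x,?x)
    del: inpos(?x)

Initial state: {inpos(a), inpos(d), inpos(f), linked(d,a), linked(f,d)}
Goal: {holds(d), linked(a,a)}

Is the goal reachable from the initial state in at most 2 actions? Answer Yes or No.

1. step(a,d)  →  {holds(d), inpos(a), inpos(f), linked(a,d), linked(f,d)}
2. step(d,f)  →  {holds(d), holds(f), inpos(a), linked(a,d), linked(d,f)}
3. bind(a,f)  →  {holds(d), inpos(a), linked(a,a), linked(a,d), linked(d,f)}
optimal plan length = 3; 3 > 2

No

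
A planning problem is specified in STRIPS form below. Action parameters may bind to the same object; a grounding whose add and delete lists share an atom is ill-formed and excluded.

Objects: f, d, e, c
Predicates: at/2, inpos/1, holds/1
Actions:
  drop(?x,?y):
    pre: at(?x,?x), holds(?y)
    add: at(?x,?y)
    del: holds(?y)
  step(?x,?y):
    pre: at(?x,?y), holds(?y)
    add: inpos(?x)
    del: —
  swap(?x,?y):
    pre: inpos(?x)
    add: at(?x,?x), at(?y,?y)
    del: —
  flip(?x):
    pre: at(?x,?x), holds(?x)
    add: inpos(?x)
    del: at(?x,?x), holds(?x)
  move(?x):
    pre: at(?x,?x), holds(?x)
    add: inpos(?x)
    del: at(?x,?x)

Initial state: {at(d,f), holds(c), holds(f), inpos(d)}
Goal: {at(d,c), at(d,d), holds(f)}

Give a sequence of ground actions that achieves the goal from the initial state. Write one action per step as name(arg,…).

swap(d,f); drop(d,c)

1. swap(d,f)  →  {at(d,d), at(d,f), at(f,f), holds(c), holds(f), inpos(d)}
2. drop(d,c)  →  {at(d,c), at(d,d), at(d,f), at(f,f), holds(f), inpos(d)}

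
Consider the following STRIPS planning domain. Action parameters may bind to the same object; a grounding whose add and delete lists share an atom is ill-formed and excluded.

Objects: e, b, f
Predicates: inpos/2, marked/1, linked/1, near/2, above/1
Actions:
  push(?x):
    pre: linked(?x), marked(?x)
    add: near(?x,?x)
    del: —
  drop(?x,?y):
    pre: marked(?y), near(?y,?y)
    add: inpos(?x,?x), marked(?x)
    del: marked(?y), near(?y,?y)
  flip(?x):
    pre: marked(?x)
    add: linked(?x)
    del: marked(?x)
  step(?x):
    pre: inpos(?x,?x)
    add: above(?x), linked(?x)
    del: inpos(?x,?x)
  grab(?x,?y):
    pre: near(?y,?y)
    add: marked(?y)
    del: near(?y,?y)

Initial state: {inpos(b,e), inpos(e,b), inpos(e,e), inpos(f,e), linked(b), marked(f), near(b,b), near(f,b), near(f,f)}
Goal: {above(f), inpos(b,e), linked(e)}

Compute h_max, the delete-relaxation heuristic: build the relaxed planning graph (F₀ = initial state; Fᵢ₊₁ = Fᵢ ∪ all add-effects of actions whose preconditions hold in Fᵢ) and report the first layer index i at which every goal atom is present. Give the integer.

3

F0 = init (9 atoms)
F1 = F0 ∪ {above(e), inpos(b,b), linked(e), linked(f), marked(b), marked(e)}  (15 atoms)
F2 = F1 ∪ {above(b), inpos(f,f), near(e,e)}  (18 atoms)
F3 = F2 ∪ {above(f)}  (19 atoms)
goal ⊆ F3  ⇒  h_max = 3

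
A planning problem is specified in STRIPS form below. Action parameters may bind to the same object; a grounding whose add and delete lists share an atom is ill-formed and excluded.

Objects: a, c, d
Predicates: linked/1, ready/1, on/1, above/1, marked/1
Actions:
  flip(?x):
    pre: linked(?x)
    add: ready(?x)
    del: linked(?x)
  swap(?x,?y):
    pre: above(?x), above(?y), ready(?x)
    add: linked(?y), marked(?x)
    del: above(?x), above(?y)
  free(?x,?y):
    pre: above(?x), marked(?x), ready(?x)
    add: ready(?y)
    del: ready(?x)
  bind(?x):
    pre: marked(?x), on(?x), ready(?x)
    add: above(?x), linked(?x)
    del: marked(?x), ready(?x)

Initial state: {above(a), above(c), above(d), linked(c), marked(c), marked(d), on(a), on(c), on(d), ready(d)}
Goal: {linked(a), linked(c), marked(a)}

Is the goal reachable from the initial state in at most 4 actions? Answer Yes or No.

1. free(d,a)  →  {above(a), above(c), above(d), linked(c), marked(c), marked(d), on(a), on(c), on(d), ready(a)}
2. swap(a,a)  →  {above(c), above(d), linked(a), linked(c), marked(a), marked(c), marked(d), on(a), on(c), on(d), ready(a)}
optimal plan length = 2; 2 ≤ 4

Yes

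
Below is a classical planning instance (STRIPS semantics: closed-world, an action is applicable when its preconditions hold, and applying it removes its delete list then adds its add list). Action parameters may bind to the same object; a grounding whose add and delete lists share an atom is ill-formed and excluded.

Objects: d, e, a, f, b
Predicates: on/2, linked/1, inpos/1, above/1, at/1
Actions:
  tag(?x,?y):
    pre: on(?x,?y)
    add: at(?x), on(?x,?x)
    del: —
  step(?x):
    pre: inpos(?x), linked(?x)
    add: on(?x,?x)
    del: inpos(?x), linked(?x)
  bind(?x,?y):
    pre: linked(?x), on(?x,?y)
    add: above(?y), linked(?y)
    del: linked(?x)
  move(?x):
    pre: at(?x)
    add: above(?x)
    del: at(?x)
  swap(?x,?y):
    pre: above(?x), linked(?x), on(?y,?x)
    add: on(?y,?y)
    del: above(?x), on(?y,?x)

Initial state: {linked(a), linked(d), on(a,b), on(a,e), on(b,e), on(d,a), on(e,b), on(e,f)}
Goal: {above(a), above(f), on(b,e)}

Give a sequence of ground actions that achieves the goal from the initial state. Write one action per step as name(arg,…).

1. bind(d,a)  →  {above(a), linked(a), on(a,b), on(a,e), on(b,e), on(d,a), on(e,b), on(e,f)}
2. bind(a,e)  →  {above(a), above(e), linked(e), on(a,b), on(a,e), on(b,e), on(d,a), on(e,b), on(e,f)}
3. bind(e,f)  →  {above(a), above(e), above(f), linked(f), on(a,b), on(a,e), on(b,e), on(d,a), on(e,b), on(e,f)}

bind(d,a); bind(a,e); bind(e,f)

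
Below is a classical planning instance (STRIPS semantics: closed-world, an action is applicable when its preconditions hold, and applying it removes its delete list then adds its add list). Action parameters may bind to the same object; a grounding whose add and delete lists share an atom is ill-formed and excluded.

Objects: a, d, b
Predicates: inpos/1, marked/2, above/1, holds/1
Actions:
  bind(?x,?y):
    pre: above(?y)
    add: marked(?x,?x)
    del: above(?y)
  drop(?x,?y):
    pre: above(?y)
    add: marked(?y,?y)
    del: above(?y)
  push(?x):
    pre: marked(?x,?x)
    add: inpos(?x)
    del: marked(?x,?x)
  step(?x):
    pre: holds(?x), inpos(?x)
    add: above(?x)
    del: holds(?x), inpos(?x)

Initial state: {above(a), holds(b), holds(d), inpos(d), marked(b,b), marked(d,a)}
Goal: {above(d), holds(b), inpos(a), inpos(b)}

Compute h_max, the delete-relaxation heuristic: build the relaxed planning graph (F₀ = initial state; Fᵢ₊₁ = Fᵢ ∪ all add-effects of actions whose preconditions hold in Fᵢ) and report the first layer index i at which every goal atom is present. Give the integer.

F0 = init (6 atoms)
F1 = F0 ∪ {above(d), inpos(b), marked(a,a), marked(d,d)}  (10 atoms)
F2 = F1 ∪ {above(b), inpos(a)}  (12 atoms)
goal ⊆ F2  ⇒  h_max = 2

2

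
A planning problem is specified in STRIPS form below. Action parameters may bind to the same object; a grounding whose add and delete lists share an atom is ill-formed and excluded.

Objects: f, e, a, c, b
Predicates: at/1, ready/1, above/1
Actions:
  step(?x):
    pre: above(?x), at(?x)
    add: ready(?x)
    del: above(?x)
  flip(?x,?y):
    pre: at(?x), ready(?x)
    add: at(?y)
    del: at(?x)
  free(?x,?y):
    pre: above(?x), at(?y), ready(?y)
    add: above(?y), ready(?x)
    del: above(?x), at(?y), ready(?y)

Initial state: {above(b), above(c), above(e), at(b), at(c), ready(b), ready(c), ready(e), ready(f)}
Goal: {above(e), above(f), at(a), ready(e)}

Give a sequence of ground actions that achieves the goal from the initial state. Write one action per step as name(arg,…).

flip(c,f); flip(b,a); free(c,f)

1. flip(c,f)  →  {above(b), above(c), above(e), at(b), at(f), ready(b), ready(c), ready(e), ready(f)}
2. flip(b,a)  →  {above(b), above(c), above(e), at(a), at(f), ready(b), ready(c), ready(e), ready(f)}
3. free(c,f)  →  {above(b), above(e), above(f), at(a), ready(b), ready(c), ready(e)}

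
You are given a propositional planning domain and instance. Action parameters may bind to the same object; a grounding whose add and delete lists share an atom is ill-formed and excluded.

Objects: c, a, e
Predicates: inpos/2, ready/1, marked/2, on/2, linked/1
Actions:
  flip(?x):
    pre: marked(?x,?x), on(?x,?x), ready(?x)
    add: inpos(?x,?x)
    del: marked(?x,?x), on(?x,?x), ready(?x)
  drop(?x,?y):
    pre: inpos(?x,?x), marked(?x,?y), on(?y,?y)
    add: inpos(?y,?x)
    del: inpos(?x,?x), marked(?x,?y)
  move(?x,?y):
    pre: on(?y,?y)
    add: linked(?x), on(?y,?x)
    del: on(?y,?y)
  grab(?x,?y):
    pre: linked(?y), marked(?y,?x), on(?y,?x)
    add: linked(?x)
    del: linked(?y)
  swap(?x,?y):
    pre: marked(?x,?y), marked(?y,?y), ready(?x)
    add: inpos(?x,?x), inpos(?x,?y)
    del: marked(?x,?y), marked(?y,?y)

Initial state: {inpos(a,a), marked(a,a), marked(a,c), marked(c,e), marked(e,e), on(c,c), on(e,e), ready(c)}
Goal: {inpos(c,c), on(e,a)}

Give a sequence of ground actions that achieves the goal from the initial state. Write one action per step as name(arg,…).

move(a,e); swap(c,e)

1. move(a,e)  →  {inpos(a,a), linked(a), marked(a,a), marked(a,c), marked(c,e), marked(e,e), on(c,c), on(e,a), ready(c)}
2. swap(c,e)  →  {inpos(a,a), inpos(c,c), inpos(c,e), linked(a), marked(a,a), marked(a,c), on(c,c), on(e,a), ready(c)}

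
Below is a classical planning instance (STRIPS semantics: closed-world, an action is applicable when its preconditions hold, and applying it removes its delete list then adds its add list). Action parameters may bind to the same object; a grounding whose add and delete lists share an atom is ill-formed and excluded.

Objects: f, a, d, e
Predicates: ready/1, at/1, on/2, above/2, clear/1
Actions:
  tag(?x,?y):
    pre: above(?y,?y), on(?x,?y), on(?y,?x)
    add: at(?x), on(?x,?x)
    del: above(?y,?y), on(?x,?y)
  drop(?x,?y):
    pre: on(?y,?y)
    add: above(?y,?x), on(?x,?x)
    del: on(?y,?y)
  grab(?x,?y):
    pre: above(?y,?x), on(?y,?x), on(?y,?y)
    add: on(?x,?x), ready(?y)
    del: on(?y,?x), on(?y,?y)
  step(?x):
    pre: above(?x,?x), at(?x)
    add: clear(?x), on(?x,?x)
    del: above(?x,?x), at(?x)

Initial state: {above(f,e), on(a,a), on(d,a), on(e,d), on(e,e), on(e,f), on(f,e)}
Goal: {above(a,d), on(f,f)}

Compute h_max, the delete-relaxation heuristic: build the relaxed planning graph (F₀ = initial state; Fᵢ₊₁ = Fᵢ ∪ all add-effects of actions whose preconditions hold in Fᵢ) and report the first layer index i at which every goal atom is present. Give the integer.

F0 = init (7 atoms)
F1 = F0 ∪ {above(a,d), above(a,e), above(a,f), above(e,a), above(e,d), above(e,f), on(d,d), on(f,f)}  (15 atoms)
goal ⊆ F1  ⇒  h_max = 1

1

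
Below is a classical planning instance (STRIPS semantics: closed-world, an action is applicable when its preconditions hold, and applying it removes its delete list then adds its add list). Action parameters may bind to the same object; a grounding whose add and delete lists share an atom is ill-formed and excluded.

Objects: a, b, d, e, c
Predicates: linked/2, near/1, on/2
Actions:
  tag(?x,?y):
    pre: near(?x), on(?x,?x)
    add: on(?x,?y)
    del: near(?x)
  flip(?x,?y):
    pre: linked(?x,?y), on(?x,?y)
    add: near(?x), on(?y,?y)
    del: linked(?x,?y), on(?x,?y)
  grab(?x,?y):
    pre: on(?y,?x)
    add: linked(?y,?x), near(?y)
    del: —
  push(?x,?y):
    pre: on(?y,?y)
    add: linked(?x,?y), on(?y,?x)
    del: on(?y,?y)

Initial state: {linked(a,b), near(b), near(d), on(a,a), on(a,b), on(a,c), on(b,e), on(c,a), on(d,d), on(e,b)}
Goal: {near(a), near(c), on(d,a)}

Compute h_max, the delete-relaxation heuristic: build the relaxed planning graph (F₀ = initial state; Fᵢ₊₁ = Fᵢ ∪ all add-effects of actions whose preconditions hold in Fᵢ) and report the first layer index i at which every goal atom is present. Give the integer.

F0 = init (10 atoms)
F1 = F0 ∪ {linked(a,a), linked(a,c), linked(a,d), linked(b,a), linked(b,d), linked(b,e), linked(c,a), linked(c,d), linked(d,a), linked(d,d), linked(e,a), linked(e,b), linked(e,d), near(a), near(c), near(e), on(a,d), on(a,e), on(b,b), on(d,a), on(d,b), on(d,c), on(d,e)}  (33 atoms)
goal ⊆ F1  ⇒  h_max = 1

1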